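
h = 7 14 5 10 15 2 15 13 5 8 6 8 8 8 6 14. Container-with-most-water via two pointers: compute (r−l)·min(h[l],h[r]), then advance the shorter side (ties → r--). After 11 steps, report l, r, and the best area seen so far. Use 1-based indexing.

[1,16] min(7,14)*15=105 best=105 * → l++
[2,16] min(14,14)*14=196 best=196 * → r--
[2,15] min(14,6)*13=78 best=196 → r--
[2,14] min(14,8)*12=96 best=196 → r--
[2,13] min(14,8)*11=88 best=196 → r--
[2,12] min(14,8)*10=80 best=196 → r--
[2,11] min(14,6)*9=54 best=196 → r--
[2,10] min(14,8)*8=64 best=196 → r--
[2,9] min(14,5)*7=35 best=196 → r--
[2,8] min(14,13)*6=78 best=196 → r--
[2,7] min(14,15)*5=70 best=196 → l++

l=3, r=7, best area=196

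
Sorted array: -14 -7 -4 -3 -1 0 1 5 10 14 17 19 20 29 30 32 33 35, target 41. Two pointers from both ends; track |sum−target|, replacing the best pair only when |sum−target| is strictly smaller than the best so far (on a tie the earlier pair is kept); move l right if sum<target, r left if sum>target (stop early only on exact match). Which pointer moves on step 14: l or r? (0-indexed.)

l=0 r=17: -14+35=21 d=20 *, l++
l=1 r=17: -7+35=28 d=13 *, l++
l=2 r=17: -4+35=31 d=10 *, l++
l=3 r=17: -3+35=32 d=9 *, l++
l=4 r=17: -1+35=34 d=7 *, l++
l=5 r=17: 0+35=35 d=6 *, l++
l=6 r=17: 1+35=36 d=5 *, l++
l=7 r=17: 5+35=40 d=1 *, l++
l=8 r=17: 10+35=45 d=4, r--
l=8 r=16: 10+33=43 d=2, r--
l=8 r=15: 10+32=42 d=1, r--
l=8 r=14: 10+30=40 d=1, l++
l=9 r=14: 14+30=44 d=3, r--
l=9 r=13: 14+29=43 d=2, r--

r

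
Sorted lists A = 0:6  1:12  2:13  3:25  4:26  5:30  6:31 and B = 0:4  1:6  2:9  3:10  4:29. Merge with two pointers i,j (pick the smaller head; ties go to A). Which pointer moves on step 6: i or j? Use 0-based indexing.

i

[i=0,j=0] A[i]=6>B[j]=4 take 4 → j++
[i=0,j=1] A[i]=6<=B[j]=6 take 6 → i++
[i=1,j=1] A[i]=12>B[j]=6 take 6 → j++
[i=1,j=2] A[i]=12>B[j]=9 take 9 → j++
[i=1,j=3] A[i]=12>B[j]=10 take 10 → j++
[i=1,j=4] A[i]=12<=B[j]=29 take 12 → i++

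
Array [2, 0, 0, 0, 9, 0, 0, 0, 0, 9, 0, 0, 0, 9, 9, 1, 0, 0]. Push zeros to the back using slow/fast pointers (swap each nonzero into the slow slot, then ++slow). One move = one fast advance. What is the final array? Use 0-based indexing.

(s=0,f=0) a[fast]=2≠0 swap→a[0]=2 → slow++,fast++
(s=1,f=1) a[fast]=0 → fast++
(s=1,f=2) a[fast]=0 → fast++
(s=1,f=3) a[fast]=0 → fast++
(s=1,f=4) a[fast]=9≠0 swap→a[1]=9 → slow++,fast++
(s=2,f=5) a[fast]=0 → fast++
(s=2,f=6) a[fast]=0 → fast++
(s=2,f=7) a[fast]=0 → fast++
(s=2,f=8) a[fast]=0 → fast++
(s=2,f=9) a[fast]=9≠0 swap→a[2]=9 → slow++,fast++
(s=3,f=10) a[fast]=0 → fast++
(s=3,f=11) a[fast]=0 → fast++
(s=3,f=12) a[fast]=0 → fast++
(s=3,f=13) a[fast]=9≠0 swap→a[3]=9 → slow++,fast++
(s=4,f=14) a[fast]=9≠0 swap→a[4]=9 → slow++,fast++
(s=5,f=15) a[fast]=1≠0 swap→a[5]=1 → slow++,fast++
(s=6,f=16) a[fast]=0 → fast++
(s=6,f=17) a[fast]=0 → fast++

[2, 9, 9, 9, 9, 1, 0, 0, 0, 0, 0, 0, 0, 0, 0, 0, 0, 0]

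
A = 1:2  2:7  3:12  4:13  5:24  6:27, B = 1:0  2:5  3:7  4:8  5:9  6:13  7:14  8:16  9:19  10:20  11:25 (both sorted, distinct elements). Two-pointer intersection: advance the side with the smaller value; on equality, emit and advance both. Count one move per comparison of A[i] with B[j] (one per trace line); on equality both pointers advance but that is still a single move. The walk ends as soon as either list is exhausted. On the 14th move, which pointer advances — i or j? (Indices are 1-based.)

j

i=1 j=1: 2>0, j++
i=1 j=2: 2<5, i++
i=2 j=2: 7>5, j++
i=2 j=3: 7==7 emit, i++,j++
i=3 j=4: 12>8, j++
i=3 j=5: 12>9, j++
i=3 j=6: 12<13, i++
i=4 j=6: 13==13 emit, i++,j++
i=5 j=7: 24>14, j++
i=5 j=8: 24>16, j++
i=5 j=9: 24>19, j++
i=5 j=10: 24>20, j++
i=5 j=11: 24<25, i++
i=6 j=11: 27>25, j++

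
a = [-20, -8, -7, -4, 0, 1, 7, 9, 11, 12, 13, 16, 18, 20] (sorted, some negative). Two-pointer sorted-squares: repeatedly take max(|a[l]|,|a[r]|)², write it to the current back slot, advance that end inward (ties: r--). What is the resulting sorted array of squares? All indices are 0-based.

[0, 1, 16, 49, 49, 64, 81, 121, 144, 169, 256, 324, 400, 400]

[0,13] |-20|<=|20| out[13]=400 → r--
[0,12] |-20|>|18| out[12]=400 → l++
[1,12] |-8|<=|18| out[11]=324 → r--
[1,11] |-8|<=|16| out[10]=256 → r--
[1,10] |-8|<=|13| out[9]=169 → r--
[1,9] |-8|<=|12| out[8]=144 → r--
[1,8] |-8|<=|11| out[7]=121 → r--
[1,7] |-8|<=|9| out[6]=81 → r--
[1,6] |-8|>|7| out[5]=64 → l++
[2,6] |-7|<=|7| out[4]=49 → r--
[2,5] |-7|>|1| out[3]=49 → l++
[3,5] |-4|>|1| out[2]=16 → l++
[4,5] |0|<=|1| out[1]=1 → r--
[4,4] |0|<=|0| out[0]=0 → r--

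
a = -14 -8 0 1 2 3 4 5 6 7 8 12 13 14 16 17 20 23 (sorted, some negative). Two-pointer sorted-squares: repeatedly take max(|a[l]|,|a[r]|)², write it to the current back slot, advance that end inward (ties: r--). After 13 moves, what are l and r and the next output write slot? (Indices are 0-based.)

l=2, r=6, next write slot=4

l=0 r=17: |-14|<=|23| out[17]=529, r--
l=0 r=16: |-14|<=|20| out[16]=400, r--
l=0 r=15: |-14|<=|17| out[15]=289, r--
l=0 r=14: |-14|<=|16| out[14]=256, r--
l=0 r=13: |-14|<=|14| out[13]=196, r--
l=0 r=12: |-14|>|13| out[12]=196, l++
l=1 r=12: |-8|<=|13| out[11]=169, r--
l=1 r=11: |-8|<=|12| out[10]=144, r--
l=1 r=10: |-8|<=|8| out[9]=64, r--
l=1 r=9: |-8|>|7| out[8]=64, l++
l=2 r=9: |0|<=|7| out[7]=49, r--
l=2 r=8: |0|<=|6| out[6]=36, r--
l=2 r=7: |0|<=|5| out[5]=25, r--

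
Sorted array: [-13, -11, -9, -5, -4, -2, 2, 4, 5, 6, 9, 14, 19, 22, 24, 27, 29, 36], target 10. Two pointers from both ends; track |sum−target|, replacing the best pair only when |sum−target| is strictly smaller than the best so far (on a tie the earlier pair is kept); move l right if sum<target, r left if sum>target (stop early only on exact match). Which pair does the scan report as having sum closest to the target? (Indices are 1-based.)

pair (-9, 19) with sum 10 (|Δ|=0)

l=1 r=18: -13+36=23 d=13 *, r--
l=1 r=17: -13+29=16 d=6 *, r--
l=1 r=16: -13+27=14 d=4 *, r--
l=1 r=15: -13+24=11 d=1 *, r--
l=1 r=14: -13+22=9 d=1, l++
l=2 r=14: -11+22=11 d=1, r--
l=2 r=13: -11+19=8 d=2, l++
l=3 r=13: -9+19=10 d=0 *, stop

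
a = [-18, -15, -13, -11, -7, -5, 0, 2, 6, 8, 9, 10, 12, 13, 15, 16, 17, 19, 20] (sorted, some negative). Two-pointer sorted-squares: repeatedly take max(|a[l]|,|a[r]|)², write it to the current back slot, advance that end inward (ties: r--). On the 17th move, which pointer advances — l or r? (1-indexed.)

l=1 r=19: |-18|<=|20| out[19]=400, r--
l=1 r=18: |-18|<=|19| out[18]=361, r--
l=1 r=17: |-18|>|17| out[17]=324, l++
l=2 r=17: |-15|<=|17| out[16]=289, r--
l=2 r=16: |-15|<=|16| out[15]=256, r--
l=2 r=15: |-15|<=|15| out[14]=225, r--
l=2 r=14: |-15|>|13| out[13]=225, l++
l=3 r=14: |-13|<=|13| out[12]=169, r--
l=3 r=13: |-13|>|12| out[11]=169, l++
l=4 r=13: |-11|<=|12| out[10]=144, r--
l=4 r=12: |-11|>|10| out[9]=121, l++
l=5 r=12: |-7|<=|10| out[8]=100, r--
l=5 r=11: |-7|<=|9| out[7]=81, r--
l=5 r=10: |-7|<=|8| out[6]=64, r--
l=5 r=9: |-7|>|6| out[5]=49, l++
l=6 r=9: |-5|<=|6| out[4]=36, r--
l=6 r=8: |-5|>|2| out[3]=25, l++

l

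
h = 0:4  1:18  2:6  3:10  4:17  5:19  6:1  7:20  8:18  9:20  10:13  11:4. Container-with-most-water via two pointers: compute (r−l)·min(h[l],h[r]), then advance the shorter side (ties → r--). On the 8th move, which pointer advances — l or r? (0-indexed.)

l=0 r=11: min(4,4)*11=44 best=44 *, r--
l=0 r=10: min(4,13)*10=40 best=44, l++
l=1 r=10: min(18,13)*9=117 best=117 *, r--
l=1 r=9: min(18,20)*8=144 best=144 *, l++
l=2 r=9: min(6,20)*7=42 best=144, l++
l=3 r=9: min(10,20)*6=60 best=144, l++
l=4 r=9: min(17,20)*5=85 best=144, l++
l=5 r=9: min(19,20)*4=76 best=144, l++

l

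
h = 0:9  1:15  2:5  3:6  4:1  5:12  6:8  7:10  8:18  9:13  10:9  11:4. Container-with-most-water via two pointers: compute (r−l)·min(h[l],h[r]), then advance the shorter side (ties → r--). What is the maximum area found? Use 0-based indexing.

max area = 105

l=0 r=11: min(9,4)*11=44 best=44 *, r--
l=0 r=10: min(9,9)*10=90 best=90 *, r--
l=0 r=9: min(9,13)*9=81 best=90, l++
l=1 r=9: min(15,13)*8=104 best=104 *, r--
l=1 r=8: min(15,18)*7=105 best=105 *, l++
l=2 r=8: min(5,18)*6=30 best=105, l++
l=3 r=8: min(6,18)*5=30 best=105, l++
l=4 r=8: min(1,18)*4=4 best=105, l++
l=5 r=8: min(12,18)*3=36 best=105, l++
l=6 r=8: min(8,18)*2=16 best=105, l++
l=7 r=8: min(10,18)*1=10 best=105, l++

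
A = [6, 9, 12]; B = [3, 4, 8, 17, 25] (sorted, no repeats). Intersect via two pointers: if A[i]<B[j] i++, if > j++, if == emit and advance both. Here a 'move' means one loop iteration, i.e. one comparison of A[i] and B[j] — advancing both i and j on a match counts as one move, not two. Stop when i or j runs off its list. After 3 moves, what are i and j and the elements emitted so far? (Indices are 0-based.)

i=1, j=2, emitted=[]

i=0 j=0: 6>3, j++
i=0 j=1: 6>4, j++
i=0 j=2: 6<8, i++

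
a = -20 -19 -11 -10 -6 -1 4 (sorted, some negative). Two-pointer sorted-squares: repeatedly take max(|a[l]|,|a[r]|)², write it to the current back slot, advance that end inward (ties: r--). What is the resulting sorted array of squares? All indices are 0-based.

[1, 16, 36, 100, 121, 361, 400]

l=0 r=6: |-20|>|4| out[6]=400, l++
l=1 r=6: |-19|>|4| out[5]=361, l++
l=2 r=6: |-11|>|4| out[4]=121, l++
l=3 r=6: |-10|>|4| out[3]=100, l++
l=4 r=6: |-6|>|4| out[2]=36, l++
l=5 r=6: |-1|<=|4| out[1]=16, r--
l=5 r=5: |-1|<=|-1| out[0]=1, r--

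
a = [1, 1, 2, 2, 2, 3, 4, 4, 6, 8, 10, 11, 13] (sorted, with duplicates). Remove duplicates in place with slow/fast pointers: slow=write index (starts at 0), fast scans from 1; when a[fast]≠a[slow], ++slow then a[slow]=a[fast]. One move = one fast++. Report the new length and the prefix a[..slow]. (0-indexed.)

length 9; prefix = [1, 2, 3, 4, 6, 8, 10, 11, 13]

(s=0,f=1) a[fast]=1=a[slow] dup → fast++
(s=0,f=2) a[fast]=2≠a[slow]=1 write a[1]=2 → slow++,fast++
(s=1,f=3) a[fast]=2=a[slow] dup → fast++
(s=1,f=4) a[fast]=2=a[slow] dup → fast++
(s=1,f=5) a[fast]=3≠a[slow]=2 write a[2]=3 → slow++,fast++
(s=2,f=6) a[fast]=4≠a[slow]=3 write a[3]=4 → slow++,fast++
(s=3,f=7) a[fast]=4=a[slow] dup → fast++
(s=3,f=8) a[fast]=6≠a[slow]=4 write a[4]=6 → slow++,fast++
(s=4,f=9) a[fast]=8≠a[slow]=6 write a[5]=8 → slow++,fast++
(s=5,f=10) a[fast]=10≠a[slow]=8 write a[6]=10 → slow++,fast++
(s=6,f=11) a[fast]=11≠a[slow]=10 write a[7]=11 → slow++,fast++
(s=7,f=12) a[fast]=13≠a[slow]=11 write a[8]=13 → slow++,fast++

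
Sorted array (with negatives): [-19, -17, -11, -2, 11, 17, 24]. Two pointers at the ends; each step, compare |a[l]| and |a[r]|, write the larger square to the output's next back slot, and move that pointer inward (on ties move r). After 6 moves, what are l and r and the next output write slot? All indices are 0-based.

l=3, r=3, next write slot=0

[0,6] |-19|<=|24| out[6]=576 → r--
[0,5] |-19|>|17| out[5]=361 → l++
[1,5] |-17|<=|17| out[4]=289 → r--
[1,4] |-17|>|11| out[3]=289 → l++
[2,4] |-11|<=|11| out[2]=121 → r--
[2,3] |-11|>|-2| out[1]=121 → l++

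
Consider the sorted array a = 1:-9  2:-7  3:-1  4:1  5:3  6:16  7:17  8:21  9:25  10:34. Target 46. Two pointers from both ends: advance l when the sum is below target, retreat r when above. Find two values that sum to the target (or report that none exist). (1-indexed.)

(21, 25)

l=1 r=10: -9+34=25 <46, l++
l=2 r=10: -7+34=27 <46, l++
l=3 r=10: -1+34=33 <46, l++
l=4 r=10: 1+34=35 <46, l++
l=5 r=10: 3+34=37 <46, l++
l=6 r=10: 16+34=50 >46, r--
l=6 r=9: 16+25=41 <46, l++
l=7 r=9: 17+25=42 <46, l++
l=8 r=9: 21+25=46, found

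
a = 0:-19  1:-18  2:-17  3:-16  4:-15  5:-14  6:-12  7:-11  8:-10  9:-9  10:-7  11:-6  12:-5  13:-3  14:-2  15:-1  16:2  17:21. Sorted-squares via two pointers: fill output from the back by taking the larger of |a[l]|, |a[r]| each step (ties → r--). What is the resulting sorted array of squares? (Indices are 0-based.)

[1, 4, 4, 9, 25, 36, 49, 81, 100, 121, 144, 196, 225, 256, 289, 324, 361, 441]

l=0 r=17: |-19|<=|21| out[17]=441, r--
l=0 r=16: |-19|>|2| out[16]=361, l++
l=1 r=16: |-18|>|2| out[15]=324, l++
l=2 r=16: |-17|>|2| out[14]=289, l++
l=3 r=16: |-16|>|2| out[13]=256, l++
l=4 r=16: |-15|>|2| out[12]=225, l++
l=5 r=16: |-14|>|2| out[11]=196, l++
l=6 r=16: |-12|>|2| out[10]=144, l++
l=7 r=16: |-11|>|2| out[9]=121, l++
l=8 r=16: |-10|>|2| out[8]=100, l++
l=9 r=16: |-9|>|2| out[7]=81, l++
l=10 r=16: |-7|>|2| out[6]=49, l++
l=11 r=16: |-6|>|2| out[5]=36, l++
l=12 r=16: |-5|>|2| out[4]=25, l++
l=13 r=16: |-3|>|2| out[3]=9, l++
l=14 r=16: |-2|<=|2| out[2]=4, r--
l=14 r=15: |-2|>|-1| out[1]=4, l++
l=15 r=15: |-1|<=|-1| out[0]=1, r--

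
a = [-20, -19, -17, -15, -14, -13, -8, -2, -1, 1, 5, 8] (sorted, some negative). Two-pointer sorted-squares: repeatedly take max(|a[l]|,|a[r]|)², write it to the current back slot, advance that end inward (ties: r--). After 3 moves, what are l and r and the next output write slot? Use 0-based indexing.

[0,11] |-20|>|8| out[11]=400 → l++
[1,11] |-19|>|8| out[10]=361 → l++
[2,11] |-17|>|8| out[9]=289 → l++

l=3, r=11, next write slot=8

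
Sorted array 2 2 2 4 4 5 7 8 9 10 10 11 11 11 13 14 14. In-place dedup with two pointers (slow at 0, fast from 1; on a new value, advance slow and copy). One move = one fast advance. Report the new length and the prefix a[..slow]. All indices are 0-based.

slow=0 fast=1: a[fast]=2=a[slow] dup, fast++
slow=0 fast=2: a[fast]=2=a[slow] dup, fast++
slow=0 fast=3: a[fast]=4≠a[slow]=2 write a[1]=4, slow++,fast++
slow=1 fast=4: a[fast]=4=a[slow] dup, fast++
slow=1 fast=5: a[fast]=5≠a[slow]=4 write a[2]=5, slow++,fast++
slow=2 fast=6: a[fast]=7≠a[slow]=5 write a[3]=7, slow++,fast++
slow=3 fast=7: a[fast]=8≠a[slow]=7 write a[4]=8, slow++,fast++
slow=4 fast=8: a[fast]=9≠a[slow]=8 write a[5]=9, slow++,fast++
slow=5 fast=9: a[fast]=10≠a[slow]=9 write a[6]=10, slow++,fast++
slow=6 fast=10: a[fast]=10=a[slow] dup, fast++
slow=6 fast=11: a[fast]=11≠a[slow]=10 write a[7]=11, slow++,fast++
slow=7 fast=12: a[fast]=11=a[slow] dup, fast++
slow=7 fast=13: a[fast]=11=a[slow] dup, fast++
slow=7 fast=14: a[fast]=13≠a[slow]=11 write a[8]=13, slow++,fast++
slow=8 fast=15: a[fast]=14≠a[slow]=13 write a[9]=14, slow++,fast++
slow=9 fast=16: a[fast]=14=a[slow] dup, fast++

length 10; prefix = [2, 4, 5, 7, 8, 9, 10, 11, 13, 14]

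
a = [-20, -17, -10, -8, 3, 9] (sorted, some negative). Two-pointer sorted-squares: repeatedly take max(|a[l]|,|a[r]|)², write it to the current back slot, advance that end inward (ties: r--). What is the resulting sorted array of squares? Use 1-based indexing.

[9, 64, 81, 100, 289, 400]

[1,6] |-20|>|9| out[6]=400 → l++
[2,6] |-17|>|9| out[5]=289 → l++
[3,6] |-10|>|9| out[4]=100 → l++
[4,6] |-8|<=|9| out[3]=81 → r--
[4,5] |-8|>|3| out[2]=64 → l++
[5,5] |3|<=|3| out[1]=9 → r--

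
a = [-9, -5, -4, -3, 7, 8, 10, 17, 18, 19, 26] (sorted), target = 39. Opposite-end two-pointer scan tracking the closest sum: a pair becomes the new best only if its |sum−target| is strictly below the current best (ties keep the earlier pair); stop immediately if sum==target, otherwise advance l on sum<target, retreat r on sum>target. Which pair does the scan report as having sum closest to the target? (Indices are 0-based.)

[0,10] -9+26=17 d=22 * → l++
[1,10] -5+26=21 d=18 * → l++
[2,10] -4+26=22 d=17 * → l++
[3,10] -3+26=23 d=16 * → l++
[4,10] 7+26=33 d=6 * → l++
[5,10] 8+26=34 d=5 * → l++
[6,10] 10+26=36 d=3 * → l++
[7,10] 17+26=43 d=4 → r--
[7,9] 17+19=36 d=3 → l++
[8,9] 18+19=37 d=2 * → l++

pair (18, 19) with sum 37 (|Δ|=2)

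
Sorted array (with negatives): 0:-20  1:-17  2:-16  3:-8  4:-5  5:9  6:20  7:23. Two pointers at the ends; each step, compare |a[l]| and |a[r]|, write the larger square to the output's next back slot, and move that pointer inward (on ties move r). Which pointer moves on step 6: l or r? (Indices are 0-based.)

r

[0,7] |-20|<=|23| out[7]=529 → r--
[0,6] |-20|<=|20| out[6]=400 → r--
[0,5] |-20|>|9| out[5]=400 → l++
[1,5] |-17|>|9| out[4]=289 → l++
[2,5] |-16|>|9| out[3]=256 → l++
[3,5] |-8|<=|9| out[2]=81 → r--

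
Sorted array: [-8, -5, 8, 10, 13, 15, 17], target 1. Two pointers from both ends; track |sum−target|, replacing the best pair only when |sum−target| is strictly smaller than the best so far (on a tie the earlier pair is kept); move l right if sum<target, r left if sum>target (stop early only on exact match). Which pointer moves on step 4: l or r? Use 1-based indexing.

[1,7] -8+17=9 d=8 * → r--
[1,6] -8+15=7 d=6 * → r--
[1,5] -8+13=5 d=4 * → r--
[1,4] -8+10=2 d=1 * → r--

r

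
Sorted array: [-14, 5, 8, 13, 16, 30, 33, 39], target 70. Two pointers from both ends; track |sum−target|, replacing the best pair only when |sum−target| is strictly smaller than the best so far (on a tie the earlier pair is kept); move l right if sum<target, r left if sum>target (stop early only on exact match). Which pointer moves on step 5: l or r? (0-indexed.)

l

l=0 r=7: -14+39=25 d=45 *, l++
l=1 r=7: 5+39=44 d=26 *, l++
l=2 r=7: 8+39=47 d=23 *, l++
l=3 r=7: 13+39=52 d=18 *, l++
l=4 r=7: 16+39=55 d=15 *, l++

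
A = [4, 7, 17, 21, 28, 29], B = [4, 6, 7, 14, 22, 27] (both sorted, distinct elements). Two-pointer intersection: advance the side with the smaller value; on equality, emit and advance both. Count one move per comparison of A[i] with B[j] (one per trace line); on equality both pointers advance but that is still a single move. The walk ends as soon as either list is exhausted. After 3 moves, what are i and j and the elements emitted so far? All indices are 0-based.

[i=0,j=0] 4==4 emit → i++,j++
[i=1,j=1] 7>6 → j++
[i=1,j=2] 7==7 emit → i++,j++

i=2, j=3, emitted=[4, 7]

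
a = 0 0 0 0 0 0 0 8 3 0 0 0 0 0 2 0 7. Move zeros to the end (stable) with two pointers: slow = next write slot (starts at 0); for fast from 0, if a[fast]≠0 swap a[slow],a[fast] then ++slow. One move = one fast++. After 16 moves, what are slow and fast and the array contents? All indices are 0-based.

(s=0,f=0) a[fast]=0 → fast++
(s=0,f=1) a[fast]=0 → fast++
(s=0,f=2) a[fast]=0 → fast++
(s=0,f=3) a[fast]=0 → fast++
(s=0,f=4) a[fast]=0 → fast++
(s=0,f=5) a[fast]=0 → fast++
(s=0,f=6) a[fast]=0 → fast++
(s=0,f=7) a[fast]=8≠0 swap→a[0]=8 → slow++,fast++
(s=1,f=8) a[fast]=3≠0 swap→a[1]=3 → slow++,fast++
(s=2,f=9) a[fast]=0 → fast++
(s=2,f=10) a[fast]=0 → fast++
(s=2,f=11) a[fast]=0 → fast++
(s=2,f=12) a[fast]=0 → fast++
(s=2,f=13) a[fast]=0 → fast++
(s=2,f=14) a[fast]=2≠0 swap→a[2]=2 → slow++,fast++
(s=3,f=15) a[fast]=0 → fast++

slow=3, fast=16, a=[8, 3, 2, 0, 0, 0, 0, 0, 0, 0, 0, 0, 0, 0, 0, 0, 7]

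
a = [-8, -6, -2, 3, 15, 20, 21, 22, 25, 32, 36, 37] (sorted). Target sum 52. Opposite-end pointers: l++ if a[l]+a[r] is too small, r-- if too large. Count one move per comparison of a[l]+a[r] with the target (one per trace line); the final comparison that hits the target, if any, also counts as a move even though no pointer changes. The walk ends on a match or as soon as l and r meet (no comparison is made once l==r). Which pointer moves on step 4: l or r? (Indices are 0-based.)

l

l=0 r=11: -8+37=29 <52, l++
l=1 r=11: -6+37=31 <52, l++
l=2 r=11: -2+37=35 <52, l++
l=3 r=11: 3+37=40 <52, l++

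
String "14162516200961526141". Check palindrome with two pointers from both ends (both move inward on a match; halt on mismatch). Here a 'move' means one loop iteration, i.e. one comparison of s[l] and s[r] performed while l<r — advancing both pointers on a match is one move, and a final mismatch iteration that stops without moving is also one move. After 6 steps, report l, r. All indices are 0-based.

l=6, r=13

[0,19] '1'=='1' → l++,r--
[1,18] '4'=='4' → l++,r--
[2,17] '1'=='1' → l++,r--
[3,16] '6'=='6' → l++,r--
[4,15] '2'=='2' → l++,r--
[5,14] '5'=='5' → l++,r--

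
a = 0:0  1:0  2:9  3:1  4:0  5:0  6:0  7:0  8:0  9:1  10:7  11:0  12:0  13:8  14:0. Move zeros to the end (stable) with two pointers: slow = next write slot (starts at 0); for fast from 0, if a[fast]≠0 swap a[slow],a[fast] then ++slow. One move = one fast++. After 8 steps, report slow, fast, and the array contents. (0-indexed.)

(s=0,f=0) a[fast]=0 → fast++
(s=0,f=1) a[fast]=0 → fast++
(s=0,f=2) a[fast]=9≠0 swap→a[0]=9 → slow++,fast++
(s=1,f=3) a[fast]=1≠0 swap→a[1]=1 → slow++,fast++
(s=2,f=4) a[fast]=0 → fast++
(s=2,f=5) a[fast]=0 → fast++
(s=2,f=6) a[fast]=0 → fast++
(s=2,f=7) a[fast]=0 → fast++

slow=2, fast=8, a=[9, 1, 0, 0, 0, 0, 0, 0, 0, 1, 7, 0, 0, 8, 0]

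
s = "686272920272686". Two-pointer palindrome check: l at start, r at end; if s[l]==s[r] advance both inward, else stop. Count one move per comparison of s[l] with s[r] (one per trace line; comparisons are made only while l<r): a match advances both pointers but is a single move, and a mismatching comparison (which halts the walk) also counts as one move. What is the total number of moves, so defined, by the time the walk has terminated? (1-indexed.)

7 moves

[1,15] '6'=='6' → l++,r--
[2,14] '8'=='8' → l++,r--
[3,13] '6'=='6' → l++,r--
[4,12] '2'=='2' → l++,r--
[5,11] '7'=='7' → l++,r--
[6,10] '2'=='2' → l++,r--
[7,9] '9'!='0' → stop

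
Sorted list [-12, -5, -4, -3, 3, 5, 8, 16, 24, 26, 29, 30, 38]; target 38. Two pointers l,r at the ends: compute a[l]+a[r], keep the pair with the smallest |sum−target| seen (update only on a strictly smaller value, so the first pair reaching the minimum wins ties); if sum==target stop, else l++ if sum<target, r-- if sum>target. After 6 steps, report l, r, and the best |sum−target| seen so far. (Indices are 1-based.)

l=6, r=12, best |Δ|=3

l=1 r=13: -12+38=26 d=12 *, l++
l=2 r=13: -5+38=33 d=5 *, l++
l=3 r=13: -4+38=34 d=4 *, l++
l=4 r=13: -3+38=35 d=3 *, l++
l=5 r=13: 3+38=41 d=3, r--
l=5 r=12: 3+30=33 d=5, l++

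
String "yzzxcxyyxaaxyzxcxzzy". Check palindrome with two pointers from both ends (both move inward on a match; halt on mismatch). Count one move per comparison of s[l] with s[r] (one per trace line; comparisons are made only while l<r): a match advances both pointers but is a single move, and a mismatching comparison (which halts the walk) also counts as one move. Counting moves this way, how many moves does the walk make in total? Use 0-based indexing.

l=0 r=19: 'y'=='y', l++,r--
l=1 r=18: 'z'=='z', l++,r--
l=2 r=17: 'z'=='z', l++,r--
l=3 r=16: 'x'=='x', l++,r--
l=4 r=15: 'c'=='c', l++,r--
l=5 r=14: 'x'=='x', l++,r--
l=6 r=13: 'y'!='z', stop

7 moves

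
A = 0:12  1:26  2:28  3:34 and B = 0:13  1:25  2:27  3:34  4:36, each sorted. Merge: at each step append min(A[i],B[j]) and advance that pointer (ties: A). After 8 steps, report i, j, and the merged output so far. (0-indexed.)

i=4, j=4, merged so far=[12, 13, 25, 26, 27, 28, 34, 34]

[i=0,j=0] A[i]=12<=B[j]=13 take 12 → i++
[i=1,j=0] A[i]=26>B[j]=13 take 13 → j++
[i=1,j=1] A[i]=26>B[j]=25 take 25 → j++
[i=1,j=2] A[i]=26<=B[j]=27 take 26 → i++
[i=2,j=2] A[i]=28>B[j]=27 take 27 → j++
[i=2,j=3] A[i]=28<=B[j]=34 take 28 → i++
[i=3,j=3] A[i]=34<=B[j]=34 take 34 → i++
[i=4,j=3] A done, take B[j]=34 → j++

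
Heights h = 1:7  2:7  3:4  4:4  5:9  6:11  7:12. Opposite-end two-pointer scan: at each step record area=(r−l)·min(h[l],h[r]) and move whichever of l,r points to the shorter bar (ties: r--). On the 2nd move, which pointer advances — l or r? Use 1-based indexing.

[1,7] min(7,12)*6=42 best=42 * → l++
[2,7] min(7,12)*5=35 best=42 → l++

l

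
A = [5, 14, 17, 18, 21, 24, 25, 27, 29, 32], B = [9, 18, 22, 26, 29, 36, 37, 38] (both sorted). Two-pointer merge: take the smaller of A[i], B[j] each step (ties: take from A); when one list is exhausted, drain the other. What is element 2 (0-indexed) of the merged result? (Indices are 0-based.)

i=0 j=0: A[i]=5<=B[j]=9 take 5, i++
i=1 j=0: A[i]=14>B[j]=9 take 9, j++
i=1 j=1: A[i]=14<=B[j]=18 take 14, i++
i=2 j=1: A[i]=17<=B[j]=18 take 17, i++
i=3 j=1: A[i]=18<=B[j]=18 take 18, i++
i=4 j=1: A[i]=21>B[j]=18 take 18, j++
i=4 j=2: A[i]=21<=B[j]=22 take 21, i++
i=5 j=2: A[i]=24>B[j]=22 take 22, j++
i=5 j=3: A[i]=24<=B[j]=26 take 24, i++
i=6 j=3: A[i]=25<=B[j]=26 take 25, i++
i=7 j=3: A[i]=27>B[j]=26 take 26, j++
i=7 j=4: A[i]=27<=B[j]=29 take 27, i++
i=8 j=4: A[i]=29<=B[j]=29 take 29, i++
i=9 j=4: A[i]=32>B[j]=29 take 29, j++
i=9 j=5: A[i]=32<=B[j]=36 take 32, i++
i=10 j=5: A done, take B[j]=36, j++
i=10 j=6: A done, take B[j]=37, j++
i=10 j=7: A done, take B[j]=38, j++

merged[2] = 14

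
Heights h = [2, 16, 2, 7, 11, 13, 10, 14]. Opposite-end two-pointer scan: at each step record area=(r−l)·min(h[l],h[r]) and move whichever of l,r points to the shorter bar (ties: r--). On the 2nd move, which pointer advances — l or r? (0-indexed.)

r

[0,7] min(2,14)*7=14 best=14 * → l++
[1,7] min(16,14)*6=84 best=84 * → r--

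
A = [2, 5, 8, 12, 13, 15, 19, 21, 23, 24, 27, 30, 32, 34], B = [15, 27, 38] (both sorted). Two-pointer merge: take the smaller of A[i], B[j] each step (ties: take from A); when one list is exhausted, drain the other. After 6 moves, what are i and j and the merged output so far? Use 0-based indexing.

[i=0,j=0] A[i]=2<=B[j]=15 take 2 → i++
[i=1,j=0] A[i]=5<=B[j]=15 take 5 → i++
[i=2,j=0] A[i]=8<=B[j]=15 take 8 → i++
[i=3,j=0] A[i]=12<=B[j]=15 take 12 → i++
[i=4,j=0] A[i]=13<=B[j]=15 take 13 → i++
[i=5,j=0] A[i]=15<=B[j]=15 take 15 → i++

i=6, j=0, merged so far=[2, 5, 8, 12, 13, 15]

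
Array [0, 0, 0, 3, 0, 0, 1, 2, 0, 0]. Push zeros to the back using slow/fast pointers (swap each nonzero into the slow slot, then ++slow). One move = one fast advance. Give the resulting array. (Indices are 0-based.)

slow=0 fast=0: a[fast]=0, fast++
slow=0 fast=1: a[fast]=0, fast++
slow=0 fast=2: a[fast]=0, fast++
slow=0 fast=3: a[fast]=3≠0 swap→a[0]=3, slow++,fast++
slow=1 fast=4: a[fast]=0, fast++
slow=1 fast=5: a[fast]=0, fast++
slow=1 fast=6: a[fast]=1≠0 swap→a[1]=1, slow++,fast++
slow=2 fast=7: a[fast]=2≠0 swap→a[2]=2, slow++,fast++
slow=3 fast=8: a[fast]=0, fast++
slow=3 fast=9: a[fast]=0, fast++

[3, 1, 2, 0, 0, 0, 0, 0, 0, 0]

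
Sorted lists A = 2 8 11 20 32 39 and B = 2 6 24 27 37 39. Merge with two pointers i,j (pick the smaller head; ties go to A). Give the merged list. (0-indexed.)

[2, 2, 6, 8, 11, 20, 24, 27, 32, 37, 39, 39]

[i=0,j=0] A[i]=2<=B[j]=2 take 2 → i++
[i=1,j=0] A[i]=8>B[j]=2 take 2 → j++
[i=1,j=1] A[i]=8>B[j]=6 take 6 → j++
[i=1,j=2] A[i]=8<=B[j]=24 take 8 → i++
[i=2,j=2] A[i]=11<=B[j]=24 take 11 → i++
[i=3,j=2] A[i]=20<=B[j]=24 take 20 → i++
[i=4,j=2] A[i]=32>B[j]=24 take 24 → j++
[i=4,j=3] A[i]=32>B[j]=27 take 27 → j++
[i=4,j=4] A[i]=32<=B[j]=37 take 32 → i++
[i=5,j=4] A[i]=39>B[j]=37 take 37 → j++
[i=5,j=5] A[i]=39<=B[j]=39 take 39 → i++
[i=6,j=5] A done, take B[j]=39 → j++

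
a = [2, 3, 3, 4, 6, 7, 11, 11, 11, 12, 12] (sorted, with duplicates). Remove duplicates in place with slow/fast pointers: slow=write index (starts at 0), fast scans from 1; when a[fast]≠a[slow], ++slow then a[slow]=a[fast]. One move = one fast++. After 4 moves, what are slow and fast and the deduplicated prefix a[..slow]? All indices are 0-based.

(s=0,f=1) a[fast]=3≠a[slow]=2 write a[1]=3 → slow++,fast++
(s=1,f=2) a[fast]=3=a[slow] dup → fast++
(s=1,f=3) a[fast]=4≠a[slow]=3 write a[2]=4 → slow++,fast++
(s=2,f=4) a[fast]=6≠a[slow]=4 write a[3]=6 → slow++,fast++

slow=3, fast=5, prefix=[2, 3, 4, 6]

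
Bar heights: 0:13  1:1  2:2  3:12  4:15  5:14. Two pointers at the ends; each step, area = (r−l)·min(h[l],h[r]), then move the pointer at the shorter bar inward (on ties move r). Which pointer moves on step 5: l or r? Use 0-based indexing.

l=0 r=5: min(13,14)*5=65 best=65 *, l++
l=1 r=5: min(1,14)*4=4 best=65, l++
l=2 r=5: min(2,14)*3=6 best=65, l++
l=3 r=5: min(12,14)*2=24 best=65, l++
l=4 r=5: min(15,14)*1=14 best=65, r--

r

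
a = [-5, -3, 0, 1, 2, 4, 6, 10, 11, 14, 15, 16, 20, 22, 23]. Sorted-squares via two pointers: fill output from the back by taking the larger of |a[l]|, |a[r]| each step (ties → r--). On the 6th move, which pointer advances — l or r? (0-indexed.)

r

l=0 r=14: |-5|<=|23| out[14]=529, r--
l=0 r=13: |-5|<=|22| out[13]=484, r--
l=0 r=12: |-5|<=|20| out[12]=400, r--
l=0 r=11: |-5|<=|16| out[11]=256, r--
l=0 r=10: |-5|<=|15| out[10]=225, r--
l=0 r=9: |-5|<=|14| out[9]=196, r--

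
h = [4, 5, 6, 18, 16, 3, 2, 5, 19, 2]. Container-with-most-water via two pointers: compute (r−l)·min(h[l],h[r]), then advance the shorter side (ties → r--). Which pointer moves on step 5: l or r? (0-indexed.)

l

[0,9] min(4,2)*9=18 best=18 * → r--
[0,8] min(4,19)*8=32 best=32 * → l++
[1,8] min(5,19)*7=35 best=35 * → l++
[2,8] min(6,19)*6=36 best=36 * → l++
[3,8] min(18,19)*5=90 best=90 * → l++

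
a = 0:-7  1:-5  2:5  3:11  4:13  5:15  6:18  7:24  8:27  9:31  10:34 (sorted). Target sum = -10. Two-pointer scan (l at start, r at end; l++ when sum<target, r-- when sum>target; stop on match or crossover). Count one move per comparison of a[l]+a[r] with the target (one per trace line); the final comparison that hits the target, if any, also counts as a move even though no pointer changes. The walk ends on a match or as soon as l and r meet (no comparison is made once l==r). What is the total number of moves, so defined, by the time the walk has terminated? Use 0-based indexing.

l=0 r=10: -7+34=27 >-10, r--
l=0 r=9: -7+31=24 >-10, r--
l=0 r=8: -7+27=20 >-10, r--
l=0 r=7: -7+24=17 >-10, r--
l=0 r=6: -7+18=11 >-10, r--
l=0 r=5: -7+15=8 >-10, r--
l=0 r=4: -7+13=6 >-10, r--
l=0 r=3: -7+11=4 >-10, r--
l=0 r=2: -7+5=-2 >-10, r--
l=0 r=1: -7+-5=-12 <-10, l++

10 moves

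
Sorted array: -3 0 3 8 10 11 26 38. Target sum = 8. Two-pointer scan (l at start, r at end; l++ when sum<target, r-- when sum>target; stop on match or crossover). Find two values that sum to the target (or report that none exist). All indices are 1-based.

l=1 r=8: -3+38=35 >8, r--
l=1 r=7: -3+26=23 >8, r--
l=1 r=6: -3+11=8, found

(-3, 11)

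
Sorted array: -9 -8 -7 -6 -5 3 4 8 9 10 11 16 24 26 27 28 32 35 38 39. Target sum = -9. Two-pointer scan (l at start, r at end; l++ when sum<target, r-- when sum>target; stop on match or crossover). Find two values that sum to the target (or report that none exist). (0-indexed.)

[0,19] -9+39=30 >-9 → r--
[0,18] -9+38=29 >-9 → r--
[0,17] -9+35=26 >-9 → r--
[0,16] -9+32=23 >-9 → r--
[0,15] -9+28=19 >-9 → r--
[0,14] -9+27=18 >-9 → r--
[0,13] -9+26=17 >-9 → r--
[0,12] -9+24=15 >-9 → r--
[0,11] -9+16=7 >-9 → r--
[0,10] -9+11=2 >-9 → r--
[0,9] -9+10=1 >-9 → r--
[0,8] -9+9=0 >-9 → r--
[0,7] -9+8=-1 >-9 → r--
[0,6] -9+4=-5 >-9 → r--
[0,5] -9+3=-6 >-9 → r--
[0,4] -9+-5=-14 <-9 → l++
[1,4] -8+-5=-13 <-9 → l++
[2,4] -7+-5=-12 <-9 → l++
[3,4] -6+-5=-11 <-9 → l++

no pair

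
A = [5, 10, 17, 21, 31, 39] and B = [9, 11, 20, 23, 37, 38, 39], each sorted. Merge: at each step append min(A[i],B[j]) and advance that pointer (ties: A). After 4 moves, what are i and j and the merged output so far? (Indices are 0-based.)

i=2, j=2, merged so far=[5, 9, 10, 11]

i=0 j=0: A[i]=5<=B[j]=9 take 5, i++
i=1 j=0: A[i]=10>B[j]=9 take 9, j++
i=1 j=1: A[i]=10<=B[j]=11 take 10, i++
i=2 j=1: A[i]=17>B[j]=11 take 11, j++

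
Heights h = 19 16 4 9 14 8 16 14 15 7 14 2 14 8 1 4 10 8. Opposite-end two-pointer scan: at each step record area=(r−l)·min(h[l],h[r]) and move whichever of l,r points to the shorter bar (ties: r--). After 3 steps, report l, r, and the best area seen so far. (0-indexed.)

l=0 r=17: min(19,8)*17=136 best=136 *, r--
l=0 r=16: min(19,10)*16=160 best=160 *, r--
l=0 r=15: min(19,4)*15=60 best=160, r--

l=0, r=14, best area=160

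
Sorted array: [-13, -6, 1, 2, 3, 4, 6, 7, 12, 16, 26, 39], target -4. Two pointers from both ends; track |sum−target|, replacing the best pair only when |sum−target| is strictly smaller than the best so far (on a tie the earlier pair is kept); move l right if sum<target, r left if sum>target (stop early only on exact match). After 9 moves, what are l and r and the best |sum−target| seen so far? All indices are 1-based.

l=1 r=12: -13+39=26 d=30 *, r--
l=1 r=11: -13+26=13 d=17 *, r--
l=1 r=10: -13+16=3 d=7 *, r--
l=1 r=9: -13+12=-1 d=3 *, r--
l=1 r=8: -13+7=-6 d=2 *, l++
l=2 r=8: -6+7=1 d=5, r--
l=2 r=7: -6+6=0 d=4, r--
l=2 r=6: -6+4=-2 d=2, r--
l=2 r=5: -6+3=-3 d=1 *, r--

l=2, r=4, best |Δ|=1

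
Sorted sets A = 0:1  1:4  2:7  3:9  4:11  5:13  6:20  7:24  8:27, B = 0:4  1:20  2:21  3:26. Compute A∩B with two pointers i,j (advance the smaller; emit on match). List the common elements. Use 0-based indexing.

[i=0,j=0] 1<4 → i++
[i=1,j=0] 4==4 emit → i++,j++
[i=2,j=1] 7<20 → i++
[i=3,j=1] 9<20 → i++
[i=4,j=1] 11<20 → i++
[i=5,j=1] 13<20 → i++
[i=6,j=1] 20==20 emit → i++,j++
[i=7,j=2] 24>21 → j++
[i=7,j=3] 24<26 → i++
[i=8,j=3] 27>26 → j++

intersection = [4, 20]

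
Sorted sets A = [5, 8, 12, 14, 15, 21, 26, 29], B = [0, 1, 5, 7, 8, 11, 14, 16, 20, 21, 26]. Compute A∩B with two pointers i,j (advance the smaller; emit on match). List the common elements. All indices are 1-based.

intersection = [5, 8, 14, 21, 26]

[i=1,j=1] 5>0 → j++
[i=1,j=2] 5>1 → j++
[i=1,j=3] 5==5 emit → i++,j++
[i=2,j=4] 8>7 → j++
[i=2,j=5] 8==8 emit → i++,j++
[i=3,j=6] 12>11 → j++
[i=3,j=7] 12<14 → i++
[i=4,j=7] 14==14 emit → i++,j++
[i=5,j=8] 15<16 → i++
[i=6,j=8] 21>16 → j++
[i=6,j=9] 21>20 → j++
[i=6,j=10] 21==21 emit → i++,j++
[i=7,j=11] 26==26 emit → i++,j++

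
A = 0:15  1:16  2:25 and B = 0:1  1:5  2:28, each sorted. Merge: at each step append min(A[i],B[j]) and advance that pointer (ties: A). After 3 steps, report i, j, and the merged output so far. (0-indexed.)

i=0 j=0: A[i]=15>B[j]=1 take 1, j++
i=0 j=1: A[i]=15>B[j]=5 take 5, j++
i=0 j=2: A[i]=15<=B[j]=28 take 15, i++

i=1, j=2, merged so far=[1, 5, 15]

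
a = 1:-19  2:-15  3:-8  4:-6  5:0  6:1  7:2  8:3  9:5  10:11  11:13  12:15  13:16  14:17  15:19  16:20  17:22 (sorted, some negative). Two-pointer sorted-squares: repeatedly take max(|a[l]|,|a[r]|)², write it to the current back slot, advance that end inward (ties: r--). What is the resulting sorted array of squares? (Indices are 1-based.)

[0, 1, 4, 9, 25, 36, 64, 121, 169, 225, 225, 256, 289, 361, 361, 400, 484]

[1,17] |-19|<=|22| out[17]=484 → r--
[1,16] |-19|<=|20| out[16]=400 → r--
[1,15] |-19|<=|19| out[15]=361 → r--
[1,14] |-19|>|17| out[14]=361 → l++
[2,14] |-15|<=|17| out[13]=289 → r--
[2,13] |-15|<=|16| out[12]=256 → r--
[2,12] |-15|<=|15| out[11]=225 → r--
[2,11] |-15|>|13| out[10]=225 → l++
[3,11] |-8|<=|13| out[9]=169 → r--
[3,10] |-8|<=|11| out[8]=121 → r--
[3,9] |-8|>|5| out[7]=64 → l++
[4,9] |-6|>|5| out[6]=36 → l++
[5,9] |0|<=|5| out[5]=25 → r--
[5,8] |0|<=|3| out[4]=9 → r--
[5,7] |0|<=|2| out[3]=4 → r--
[5,6] |0|<=|1| out[2]=1 → r--
[5,5] |0|<=|0| out[1]=0 → r--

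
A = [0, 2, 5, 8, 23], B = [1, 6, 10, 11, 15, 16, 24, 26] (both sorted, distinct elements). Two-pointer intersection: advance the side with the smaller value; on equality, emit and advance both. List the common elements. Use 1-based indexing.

intersection = []

[i=1,j=1] 0<1 → i++
[i=2,j=1] 2>1 → j++
[i=2,j=2] 2<6 → i++
[i=3,j=2] 5<6 → i++
[i=4,j=2] 8>6 → j++
[i=4,j=3] 8<10 → i++
[i=5,j=3] 23>10 → j++
[i=5,j=4] 23>11 → j++
[i=5,j=5] 23>15 → j++
[i=5,j=6] 23>16 → j++
[i=5,j=7] 23<24 → i++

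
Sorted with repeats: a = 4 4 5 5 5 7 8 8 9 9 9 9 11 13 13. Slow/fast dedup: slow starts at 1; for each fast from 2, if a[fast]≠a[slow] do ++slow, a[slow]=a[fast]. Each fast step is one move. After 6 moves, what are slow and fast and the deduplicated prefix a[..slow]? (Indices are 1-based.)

(s=1,f=2) a[fast]=4=a[slow] dup → fast++
(s=1,f=3) a[fast]=5≠a[slow]=4 write a[2]=5 → slow++,fast++
(s=2,f=4) a[fast]=5=a[slow] dup → fast++
(s=2,f=5) a[fast]=5=a[slow] dup → fast++
(s=2,f=6) a[fast]=7≠a[slow]=5 write a[3]=7 → slow++,fast++
(s=3,f=7) a[fast]=8≠a[slow]=7 write a[4]=8 → slow++,fast++

slow=4, fast=8, prefix=[4, 5, 7, 8]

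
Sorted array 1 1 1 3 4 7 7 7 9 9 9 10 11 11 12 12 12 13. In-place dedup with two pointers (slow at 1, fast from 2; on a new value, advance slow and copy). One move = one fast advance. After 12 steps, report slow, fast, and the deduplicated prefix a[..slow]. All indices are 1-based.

slow=1 fast=2: a[fast]=1=a[slow] dup, fast++
slow=1 fast=3: a[fast]=1=a[slow] dup, fast++
slow=1 fast=4: a[fast]=3≠a[slow]=1 write a[2]=3, slow++,fast++
slow=2 fast=5: a[fast]=4≠a[slow]=3 write a[3]=4, slow++,fast++
slow=3 fast=6: a[fast]=7≠a[slow]=4 write a[4]=7, slow++,fast++
slow=4 fast=7: a[fast]=7=a[slow] dup, fast++
slow=4 fast=8: a[fast]=7=a[slow] dup, fast++
slow=4 fast=9: a[fast]=9≠a[slow]=7 write a[5]=9, slow++,fast++
slow=5 fast=10: a[fast]=9=a[slow] dup, fast++
slow=5 fast=11: a[fast]=9=a[slow] dup, fast++
slow=5 fast=12: a[fast]=10≠a[slow]=9 write a[6]=10, slow++,fast++
slow=6 fast=13: a[fast]=11≠a[slow]=10 write a[7]=11, slow++,fast++

slow=7, fast=14, prefix=[1, 3, 4, 7, 9, 10, 11]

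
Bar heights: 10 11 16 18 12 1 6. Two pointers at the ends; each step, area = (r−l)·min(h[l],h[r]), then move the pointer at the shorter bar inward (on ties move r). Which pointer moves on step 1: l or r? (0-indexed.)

r

l=0 r=6: min(10,6)*6=36 best=36 *, r--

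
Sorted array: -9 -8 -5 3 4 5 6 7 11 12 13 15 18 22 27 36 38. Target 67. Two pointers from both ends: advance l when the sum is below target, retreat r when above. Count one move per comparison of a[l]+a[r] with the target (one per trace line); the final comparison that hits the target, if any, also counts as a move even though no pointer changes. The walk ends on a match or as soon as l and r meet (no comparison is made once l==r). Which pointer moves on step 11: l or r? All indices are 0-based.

l=0 r=16: -9+38=29 <67, l++
l=1 r=16: -8+38=30 <67, l++
l=2 r=16: -5+38=33 <67, l++
l=3 r=16: 3+38=41 <67, l++
l=4 r=16: 4+38=42 <67, l++
l=5 r=16: 5+38=43 <67, l++
l=6 r=16: 6+38=44 <67, l++
l=7 r=16: 7+38=45 <67, l++
l=8 r=16: 11+38=49 <67, l++
l=9 r=16: 12+38=50 <67, l++
l=10 r=16: 13+38=51 <67, l++

l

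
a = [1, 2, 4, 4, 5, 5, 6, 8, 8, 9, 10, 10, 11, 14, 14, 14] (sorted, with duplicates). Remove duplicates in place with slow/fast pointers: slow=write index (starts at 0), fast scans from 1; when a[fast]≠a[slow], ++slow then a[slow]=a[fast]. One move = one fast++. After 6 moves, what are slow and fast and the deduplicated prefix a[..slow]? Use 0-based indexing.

(s=0,f=1) a[fast]=2≠a[slow]=1 write a[1]=2 → slow++,fast++
(s=1,f=2) a[fast]=4≠a[slow]=2 write a[2]=4 → slow++,fast++
(s=2,f=3) a[fast]=4=a[slow] dup → fast++
(s=2,f=4) a[fast]=5≠a[slow]=4 write a[3]=5 → slow++,fast++
(s=3,f=5) a[fast]=5=a[slow] dup → fast++
(s=3,f=6) a[fast]=6≠a[slow]=5 write a[4]=6 → slow++,fast++

slow=4, fast=7, prefix=[1, 2, 4, 5, 6]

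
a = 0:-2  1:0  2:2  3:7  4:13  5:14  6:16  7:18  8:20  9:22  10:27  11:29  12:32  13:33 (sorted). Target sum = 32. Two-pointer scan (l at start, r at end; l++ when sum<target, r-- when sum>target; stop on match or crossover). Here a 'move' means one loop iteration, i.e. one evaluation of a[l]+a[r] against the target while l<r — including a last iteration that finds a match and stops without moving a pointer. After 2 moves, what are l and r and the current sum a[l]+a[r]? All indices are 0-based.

l=1, r=12, sum=32

l=0 r=13: -2+33=31 <32, l++
l=1 r=13: 0+33=33 >32, r--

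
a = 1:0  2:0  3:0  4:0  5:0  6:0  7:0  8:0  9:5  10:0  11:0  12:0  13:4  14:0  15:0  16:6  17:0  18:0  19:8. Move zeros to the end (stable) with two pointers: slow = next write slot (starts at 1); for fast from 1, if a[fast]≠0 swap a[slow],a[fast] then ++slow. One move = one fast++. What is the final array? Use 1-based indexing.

[5, 4, 6, 8, 0, 0, 0, 0, 0, 0, 0, 0, 0, 0, 0, 0, 0, 0, 0]

slow=1 fast=1: a[fast]=0, fast++
slow=1 fast=2: a[fast]=0, fast++
slow=1 fast=3: a[fast]=0, fast++
slow=1 fast=4: a[fast]=0, fast++
slow=1 fast=5: a[fast]=0, fast++
slow=1 fast=6: a[fast]=0, fast++
slow=1 fast=7: a[fast]=0, fast++
slow=1 fast=8: a[fast]=0, fast++
slow=1 fast=9: a[fast]=5≠0 swap→a[1]=5, slow++,fast++
slow=2 fast=10: a[fast]=0, fast++
slow=2 fast=11: a[fast]=0, fast++
slow=2 fast=12: a[fast]=0, fast++
slow=2 fast=13: a[fast]=4≠0 swap→a[2]=4, slow++,fast++
slow=3 fast=14: a[fast]=0, fast++
slow=3 fast=15: a[fast]=0, fast++
slow=3 fast=16: a[fast]=6≠0 swap→a[3]=6, slow++,fast++
slow=4 fast=17: a[fast]=0, fast++
slow=4 fast=18: a[fast]=0, fast++
slow=4 fast=19: a[fast]=8≠0 swap→a[4]=8, slow++,fast++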